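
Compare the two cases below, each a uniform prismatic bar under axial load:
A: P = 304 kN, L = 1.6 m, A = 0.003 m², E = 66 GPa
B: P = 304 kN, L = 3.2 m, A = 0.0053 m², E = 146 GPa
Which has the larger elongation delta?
Model: a uniform prismatic bar under axial load, so delta = (P·L) / (A·E) (SI units).
  A: delta = (304000 × 1.6) / (0.003 × (6.6 × 10¹⁰)) = 0.002457 m = 2.457 mm
  B: delta = (304000 × 3.2) / (0.0053 × (1.46 × 10¹¹)) = 0.001257 m = 1.257 mm
2.457 mm > 1.257 mm, so A is larger.
Final answer: A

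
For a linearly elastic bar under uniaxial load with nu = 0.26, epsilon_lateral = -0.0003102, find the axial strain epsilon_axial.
Model: a linearly elastic bar under uniaxial load, so epsilon_lateral = -nu·epsilon_axial.
Solve for epsilon_axial: epsilon_axial = -epsilon_lateral / nu.
Substitute:
  epsilon_axial = -(-0.0003102) / 0.26
  epsilon_axial = 0.001193
Final answer: epsilon_axial = 0.001193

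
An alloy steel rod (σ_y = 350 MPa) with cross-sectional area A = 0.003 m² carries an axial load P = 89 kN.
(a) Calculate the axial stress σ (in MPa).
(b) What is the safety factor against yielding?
(a) Axial stress σ = P/A. Convert P = 89 kN = 89000 N.
  σ = 89000 / 0.003 = 2.967 × 10⁷ Pa = 29.67 MPa
(b) Safety factor SF = σ_y/σ = 350 / 29.67 = 11.8
Final answer: (a) σ = 29.67 MPa, (b) SF = 11.8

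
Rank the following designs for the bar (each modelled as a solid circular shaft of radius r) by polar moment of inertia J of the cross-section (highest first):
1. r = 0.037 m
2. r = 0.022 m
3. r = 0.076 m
Model: a solid circular shaft of radius r, so J = (π·r^4) / 2 (SI units).
  Case 1: J = (π × 0.037^4) / 2 = 2.944 × 10⁻⁶ m⁴
  Case 2: J = (π × 0.022^4) / 2 = 3.68 × 10⁻⁷ m⁴
  Case 3: J = (π × 0.076^4) / 2 = 5.241 × 10⁻⁵ m⁴
Ordering: 5.241 × 10⁻⁵ m⁴ (case 3) > 2.944 × 10⁻⁶ m⁴ (case 1) > 3.68 × 10⁻⁷ m⁴ (case 2)
Final answer: 3, 1, 2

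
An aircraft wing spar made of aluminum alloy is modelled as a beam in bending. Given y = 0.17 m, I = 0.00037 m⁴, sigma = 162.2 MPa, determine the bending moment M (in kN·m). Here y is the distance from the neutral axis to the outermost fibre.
Model: a beam in bending, so sigma = (M·y) / I.
Solve for M: M = (sigma·I) / y.
Convert to SI units:
  sigma = 162.2 MPa = 1.622 × 10⁸ Pa
Substitute:
  M = ((1.622 × 10⁸) × 0.00037) / 0.17
  M = 353000 N·m
Convert: M = 353000 N·m = 353 kN·m
Final answer: M = 353 kN·m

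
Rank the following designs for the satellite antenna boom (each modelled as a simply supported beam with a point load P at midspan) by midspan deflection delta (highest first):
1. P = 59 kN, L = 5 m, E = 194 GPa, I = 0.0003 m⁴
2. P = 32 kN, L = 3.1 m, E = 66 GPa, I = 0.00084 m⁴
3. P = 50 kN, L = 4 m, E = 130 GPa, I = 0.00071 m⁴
Model: a simply supported beam with a point load P at midspan, so delta = (P·L^3) / (48·E·I) (SI units).
  Case 1: delta = (59000 × 5^3) / (48 × (1.94 × 10¹¹) × 0.0003) = 0.00264 m = 2.64 mm
  Case 2: delta = (32000 × 3.1^3) / (48 × (6.6 × 10¹⁰) × 0.00084) = 0.0003582 m = 0.3582 mm
  Case 3: delta = (50000 × 4^3) / (48 × (1.3 × 10¹¹) × 0.00071) = 0.0007223 m = 0.7223 mm
Ordering: 2.64 mm (case 1) > 0.7223 mm (case 3) > 0.3582 mm (case 2)
Final answer: 1, 3, 2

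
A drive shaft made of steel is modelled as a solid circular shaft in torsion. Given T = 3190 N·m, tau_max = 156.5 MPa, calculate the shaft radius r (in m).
Model: a solid circular shaft in torsion, so tau_max = (2·T) / (π·r^3).
Solve for r: r = ((2·T) / (π·tau_max))^(1/3).
Convert to SI units:
  tau_max = 156.5 MPa = 1.565 × 10⁸ Pa
Substitute:
  r = ((2 × 3190) / (π × (1.565 × 10⁸)))^(1/3)
  r = 0.0235 m
Final answer: r = 0.0235 m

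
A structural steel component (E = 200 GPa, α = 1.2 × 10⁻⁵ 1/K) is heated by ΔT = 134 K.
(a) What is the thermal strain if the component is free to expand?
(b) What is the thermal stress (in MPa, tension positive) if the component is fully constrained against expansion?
(a) Free thermal strain ε_th = α·ΔT = (1.2 × 10⁻⁵) × 134 = 0.001608
(b) Fully constrained, the expansion is suppressed, so σ = -E·α·ΔT. Convert E = 200 GPa = 2 × 10¹¹ Pa.
  σ = -(2 × 10¹¹) × (1.2 × 10⁻⁵) × 134 = -3.216 × 10⁸ Pa = -321.6 MPa (compressive)
Final answer: (a) ε_th = 0.001608, (b) σ = -321.6 MPa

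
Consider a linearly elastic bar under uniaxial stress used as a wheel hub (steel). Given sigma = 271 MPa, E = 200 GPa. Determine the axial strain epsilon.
Model: a linearly elastic bar under uniaxial stress, so epsilon = sigma / E.
Convert to SI units:
  sigma = 271 MPa = 2.71 × 10⁸ Pa
  E = 200 GPa = 2 × 10¹¹ Pa
Substitute:
  epsilon = (2.71 × 10⁸) / (2 × 10¹¹)
  epsilon = 0.001355
Final answer: epsilon = 0.001355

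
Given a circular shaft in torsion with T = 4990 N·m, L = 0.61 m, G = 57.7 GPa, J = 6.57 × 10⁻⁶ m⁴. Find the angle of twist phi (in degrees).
Model: a circular shaft in torsion, so phi = (T·L) / (G·J).
Convert to SI units:
  G = 57.7 GPa = 5.77 × 10¹⁰ Pa
Substitute:
  phi = (4990 × 0.61) / ((5.77 × 10¹⁰) × (6.57 × 10⁻⁶))
  phi = 0.00803 rad
Convert to degrees: phi = 0.00803 × 180/π = 0.4601°
Final answer: phi = 0.4601°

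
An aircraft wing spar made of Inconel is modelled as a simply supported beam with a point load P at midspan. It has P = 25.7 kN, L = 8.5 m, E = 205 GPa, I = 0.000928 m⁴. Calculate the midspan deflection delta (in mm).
Model: a simply supported beam with a point load P at midspan, so delta = (P·L^3) / (48·E·I).
Convert to SI units:
  P = 25.7 kN = 25700 N
  E = 205 GPa = 2.05 × 10¹¹ Pa
Substitute:
  delta = (25700 × 8.5^3) / (48 × (2.05 × 10¹¹) × 0.000928)
  delta = 0.001728 m
Convert: delta = 0.001728 m = 1.728 mm
Final answer: delta = 1.728 mm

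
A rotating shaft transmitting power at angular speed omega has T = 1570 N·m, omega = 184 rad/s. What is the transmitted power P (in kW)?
Model: a rotating shaft transmitting power at angular speed omega, so P = T·omega.
Substitute:
  P = 1570 × 184
  P = 288900 W
Convert: P = 288900 W = 288.9 kW
Final answer: P = 288.9 kW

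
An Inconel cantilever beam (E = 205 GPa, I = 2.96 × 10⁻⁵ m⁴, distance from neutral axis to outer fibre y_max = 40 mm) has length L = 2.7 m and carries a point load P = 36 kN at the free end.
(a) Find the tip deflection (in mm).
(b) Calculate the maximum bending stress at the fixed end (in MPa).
(a) Tip deflection of a cantilever with an end point load: δ = P·L^3 / (3·E·I). Convert P = 36 kN = 36000 N, E = 205 GPa = 2.05 × 10¹¹ Pa.
  δ = (36000 × 2.7^3) / (3 × (2.05 × 10¹¹) × (2.96 × 10⁻⁵)) = 0.03892 m = 38.92 mm
(b) Maximum bending moment at the fixed end: M = P·L = 36000 × 2.7 = 97200 N·m. Convert y_max = 40 mm = 0.04 m.
  σ = M·y_max / I = (97200 × 0.04) / (2.96 × 10⁻⁵) = 1.314 × 10⁸ Pa = 131.4 MPa
Final answer: (a) δ = 38.92 mm, (b) σ = 131.4 MPa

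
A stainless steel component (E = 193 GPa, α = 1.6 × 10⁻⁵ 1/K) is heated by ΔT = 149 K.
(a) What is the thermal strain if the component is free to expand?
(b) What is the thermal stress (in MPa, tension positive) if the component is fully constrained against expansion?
(a) Free thermal strain ε_th = α·ΔT = (1.6 × 10⁻⁵) × 149 = 0.002384
(b) Fully constrained, the expansion is suppressed, so σ = -E·α·ΔT. Convert E = 193 GPa = 1.93 × 10¹¹ Pa.
  σ = -(1.93 × 10¹¹) × (1.6 × 10⁻⁵) × 149 = -4.601 × 10⁸ Pa = -460.1 MPa (compressive)
Final answer: (a) ε_th = 0.002384, (b) σ = -460.1 MPa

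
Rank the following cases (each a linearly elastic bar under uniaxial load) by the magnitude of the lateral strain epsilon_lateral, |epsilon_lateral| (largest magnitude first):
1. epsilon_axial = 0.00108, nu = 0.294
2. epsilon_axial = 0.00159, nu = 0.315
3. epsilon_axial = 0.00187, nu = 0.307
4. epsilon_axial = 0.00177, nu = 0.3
Model: a linearly elastic bar under uniaxial load, so epsilon_lateral = -nu·epsilon_axial (SI units).
  Case 1: epsilon_lateral = -(0.294 × 0.00108) = -0.0003175
  Case 2: epsilon_lateral = -(0.315 × 0.00159) = -0.0005009
  Case 3: epsilon_lateral = -(0.307 × 0.00187) = -0.0005741
  Case 4: epsilon_lateral = -(0.3 × 0.00177) = -0.000531
Ordering by |epsilon_lateral|: 0.0005741 (case 3) > 0.000531 (case 4) > 0.0005009 (case 2) > 0.0003175 (case 1)
Final answer: 3, 4, 2, 1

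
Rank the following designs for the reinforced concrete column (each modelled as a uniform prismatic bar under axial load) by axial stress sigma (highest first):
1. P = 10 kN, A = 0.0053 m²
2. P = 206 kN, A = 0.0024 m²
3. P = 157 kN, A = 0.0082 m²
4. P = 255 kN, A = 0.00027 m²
Model: a uniform prismatic bar under axial load, so sigma = P / A (SI units).
  Case 1: sigma = 10000 / 0.0053 = 1.887 × 10⁶ Pa = 1.887 MPa
  Case 2: sigma = 206000 / 0.0024 = 8.583 × 10⁷ Pa = 85.83 MPa
  Case 3: sigma = 157000 / 0.0082 = 1.915 × 10⁷ Pa = 19.15 MPa
  Case 4: sigma = 255000 / 0.00027 = 9.444 × 10⁸ Pa = 944.4 MPa
Ordering: 944.4 MPa (case 4) > 85.83 MPa (case 2) > 19.15 MPa (case 3) > 1.887 MPa (case 1)
Final answer: 4, 2, 3, 1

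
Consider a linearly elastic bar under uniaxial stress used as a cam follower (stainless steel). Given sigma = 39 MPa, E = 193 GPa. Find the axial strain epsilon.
Model: a linearly elastic bar under uniaxial stress, so epsilon = sigma / E.
Convert to SI units:
  sigma = 39 MPa = 3.9 × 10⁷ Pa
  E = 193 GPa = 1.93 × 10¹¹ Pa
Substitute:
  epsilon = (3.9 × 10⁷) / (1.93 × 10¹¹)
  epsilon = 0.0002021
Final answer: epsilon = 0.0002021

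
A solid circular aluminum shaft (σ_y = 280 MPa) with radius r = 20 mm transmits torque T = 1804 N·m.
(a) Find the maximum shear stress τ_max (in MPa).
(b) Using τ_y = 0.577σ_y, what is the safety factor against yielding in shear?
(a) For a solid circular shaft, τ_max = T·r/J with J = π·r^4/2, i.e. τ_max = 2·T / (π·r^3). Convert r = 20 mm = 0.02 m.
  τ_max = (2 × 1804) / (π × 0.02^3) = 1.436 × 10⁸ Pa = 143.6 MPa
(b) τ_y = 0.577 × 280 = 161.56 MPa
  SF = τ_y/τ_max = 161.56 / 143.6 = 1.125
Final answer: (a) τ_max = 143.6 MPa, (b) SF = 1.125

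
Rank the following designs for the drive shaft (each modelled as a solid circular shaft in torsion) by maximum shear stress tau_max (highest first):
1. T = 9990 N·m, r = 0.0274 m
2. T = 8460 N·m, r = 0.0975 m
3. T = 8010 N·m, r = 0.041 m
Model: a solid circular shaft in torsion, so tau_max = (2·T) / (π·r^3) (SI units).
  Case 1: tau_max = (2 × 9990) / (π × 0.0274^3) = 3.092 × 10⁸ Pa = 309.2 MPa
  Case 2: tau_max = (2 × 8460) / (π × 0.0975^3) = 5.811 × 10⁶ Pa = 5.811 MPa
  Case 3: tau_max = (2 × 8010) / (π × 0.041^3) = 7.399 × 10⁷ Pa = 73.99 MPa
Ordering: 309.2 MPa (case 1) > 73.99 MPa (case 3) > 5.811 MPa (case 2)
Final answer: 1, 3, 2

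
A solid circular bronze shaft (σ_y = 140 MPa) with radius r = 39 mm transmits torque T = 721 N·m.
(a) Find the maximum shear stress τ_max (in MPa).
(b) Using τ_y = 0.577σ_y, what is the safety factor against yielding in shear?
(a) For a solid circular shaft, τ_max = T·r/J with J = π·r^4/2, i.e. τ_max = 2·T / (π·r^3). Convert r = 39 mm = 0.039 m.
  τ_max = (2 × 721) / (π × 0.039^3) = 7.738 × 10⁶ Pa = 7.738 MPa
(b) τ_y = 0.577 × 140 = 80.78 MPa
  SF = τ_y/τ_max = 80.78 / 7.738 = 10.44
Final answer: (a) τ_max = 7.738 MPa, (b) SF = 10.44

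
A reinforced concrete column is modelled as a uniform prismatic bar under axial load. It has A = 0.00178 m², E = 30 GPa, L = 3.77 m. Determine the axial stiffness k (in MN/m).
Model: a uniform prismatic bar under axial load, so k = (A·E) / L.
Convert to SI units:
  E = 30 GPa = 3 × 10¹⁰ Pa
Substitute:
  k = (0.00178 × (3 × 10¹⁰)) / 3.77
  k = 1.416 × 10⁷ N/m
Convert: k = 1.416 × 10⁷ N/m = 14.16 MN/m
Final answer: k = 14.16 MN/m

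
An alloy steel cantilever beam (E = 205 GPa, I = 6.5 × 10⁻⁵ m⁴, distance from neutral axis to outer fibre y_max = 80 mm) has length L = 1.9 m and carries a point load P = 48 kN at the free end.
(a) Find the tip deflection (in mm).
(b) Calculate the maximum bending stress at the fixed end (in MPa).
(a) Tip deflection of a cantilever with an end point load: δ = P·L^3 / (3·E·I). Convert P = 48 kN = 48000 N, E = 205 GPa = 2.05 × 10¹¹ Pa.
  δ = (48000 × 1.9^3) / (3 × (2.05 × 10¹¹) × (6.5 × 10⁻⁵)) = 0.008236 m = 8.236 mm
(b) Maximum bending moment at the fixed end: M = P·L = 48000 × 1.9 = 91200 N·m. Convert y_max = 80 mm = 0.08 m.
  σ = M·y_max / I = (91200 × 0.08) / (6.5 × 10⁻⁵) = 1.122 × 10⁸ Pa = 112.2 MPa
Final answer: (a) δ = 8.236 mm, (b) σ = 112.2 MPa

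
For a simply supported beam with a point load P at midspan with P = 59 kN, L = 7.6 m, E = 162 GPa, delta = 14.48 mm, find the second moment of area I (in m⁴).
Model: a simply supported beam with a point load P at midspan, so delta = (P·L^3) / (48·E·I).
Solve for I: I = (P·L^3) / (48·delta·E).
Convert to SI units:
  P = 59 kN = 59000 N
  E = 162 GPa = 1.62 × 10¹¹ Pa
  delta = 14.48 mm = 0.01448 m
Substitute:
  I = (59000 × 7.6^3) / (48 × 0.01448 × (1.62 × 10¹¹))
  I = 0.00023 m⁴
Final answer: I = 0.00023 m⁴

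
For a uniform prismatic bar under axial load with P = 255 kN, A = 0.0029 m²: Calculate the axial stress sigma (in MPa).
Model: a uniform prismatic bar under axial load, so sigma = P / A.
Convert to SI units:
  P = 255 kN = 255000 N
Substitute:
  sigma = 255000 / 0.0029
  sigma = 8.793 × 10⁷ Pa
Convert: sigma = 8.793 × 10⁷ Pa = 87.93 MPa
Final answer: sigma = 87.93 MPa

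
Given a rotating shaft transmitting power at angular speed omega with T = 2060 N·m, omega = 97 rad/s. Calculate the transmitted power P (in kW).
Model: a rotating shaft transmitting power at angular speed omega, so P = T·omega.
Substitute:
  P = 2060 × 97
  P = 199800 W
Convert: P = 199800 W = 199.8 kW
Final answer: P = 199.8 kW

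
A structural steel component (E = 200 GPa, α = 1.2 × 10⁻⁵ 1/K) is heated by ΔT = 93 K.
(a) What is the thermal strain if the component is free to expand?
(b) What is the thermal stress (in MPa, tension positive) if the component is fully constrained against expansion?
(a) Free thermal strain ε_th = α·ΔT = (1.2 × 10⁻⁵) × 93 = 0.001116
(b) Fully constrained, the expansion is suppressed, so σ = -E·α·ΔT. Convert E = 200 GPa = 2 × 10¹¹ Pa.
  σ = -(2 × 10¹¹) × (1.2 × 10⁻⁵) × 93 = -2.232 × 10⁸ Pa = -223.2 MPa (compressive)
Final answer: (a) ε_th = 0.001116, (b) σ = -223.2 MPa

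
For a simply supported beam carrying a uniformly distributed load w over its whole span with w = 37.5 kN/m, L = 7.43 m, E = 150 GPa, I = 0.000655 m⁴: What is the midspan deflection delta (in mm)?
Model: a simply supported beam carrying a uniformly distributed load w over its whole span, so delta = (5·w·L^4) / (384·E·I).
Convert to SI units:
  w = 37.5 kN/m = 37500 N/m
  E = 150 GPa = 1.5 × 10¹¹ Pa
Substitute:
  delta = (5 × 37500 × 7.43^4) / (384 × (1.5 × 10¹¹) × 0.000655)
  delta = 0.01515 m
Convert: delta = 0.01515 m = 15.15 mm
Final answer: delta = 15.15 mm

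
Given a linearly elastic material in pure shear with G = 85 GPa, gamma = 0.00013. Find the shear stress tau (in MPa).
Model: a linearly elastic material in pure shear, so tau = G·gamma.
Convert to SI units:
  G = 85 GPa = 8.5 × 10¹⁰ Pa
Substitute:
  tau = (8.5 × 10¹⁰) × 0.00013
  tau = 1.105 × 10⁷ Pa
Convert: tau = 1.105 × 10⁷ Pa = 11.05 MPa
Final answer: tau = 11.05 MPa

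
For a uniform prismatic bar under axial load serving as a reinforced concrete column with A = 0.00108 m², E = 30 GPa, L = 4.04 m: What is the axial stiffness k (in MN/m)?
Model: a uniform prismatic bar under axial load, so k = (A·E) / L.
Convert to SI units:
  E = 30 GPa = 3 × 10¹⁰ Pa
Substitute:
  k = (0.00108 × (3 × 10¹⁰)) / 4.04
  k = 8.02 × 10⁶ N/m
Convert: k = 8.02 × 10⁶ N/m = 8.02 MN/m
Final answer: k = 8.02 MN/m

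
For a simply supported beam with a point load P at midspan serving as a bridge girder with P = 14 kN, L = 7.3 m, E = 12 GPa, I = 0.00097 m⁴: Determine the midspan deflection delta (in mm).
Model: a simply supported beam with a point load P at midspan, so delta = (P·L^3) / (48·E·I).
Convert to SI units:
  P = 14 kN = 14000 N
  E = 12 GPa = 1.2 × 10¹⁰ Pa
Substitute:
  delta = (14000 × 7.3^3) / (48 × (1.2 × 10¹⁰) × 0.00097)
  delta = 0.009748 m
Convert: delta = 0.009748 m = 9.748 mm
Final answer: delta = 9.748 mm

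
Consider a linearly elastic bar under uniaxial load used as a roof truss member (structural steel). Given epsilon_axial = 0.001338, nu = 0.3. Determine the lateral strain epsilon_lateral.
Model: a linearly elastic bar under uniaxial load, so epsilon_lateral = -nu·epsilon_axial.
Substitute:
  epsilon_lateral = -(0.3 × 0.001338)
  epsilon_lateral = -0.0004014
Final answer: epsilon_lateral = -0.0004014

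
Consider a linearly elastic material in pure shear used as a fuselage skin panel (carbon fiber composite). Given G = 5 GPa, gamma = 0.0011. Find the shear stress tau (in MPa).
Model: a linearly elastic material in pure shear, so tau = G·gamma.
Convert to SI units:
  G = 5 GPa = 5 × 10⁹ Pa
Substitute:
  tau = (5 × 10⁹) × 0.0011
  tau = 5.5 × 10⁶ Pa
Convert: tau = 5.5 × 10⁶ Pa = 5.5 MPa
Final answer: tau = 5.5 MPa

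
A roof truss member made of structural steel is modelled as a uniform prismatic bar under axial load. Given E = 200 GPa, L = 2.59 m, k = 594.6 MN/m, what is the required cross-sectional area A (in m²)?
Model: a uniform prismatic bar under axial load, so k = (A·E) / L.
Solve for A: A = (k·L) / E.
Convert to SI units:
  E = 200 GPa = 2 × 10¹¹ Pa
  k = 594.6 MN/m = 5.946 × 10⁸ N/m
Substitute:
  A = ((5.946 × 10⁸) × 2.59) / (2 × 10¹¹)
  A = 0.0077 m²
Final answer: A = 0.0077 m²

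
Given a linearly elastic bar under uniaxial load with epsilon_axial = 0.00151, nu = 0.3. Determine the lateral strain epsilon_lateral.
Model: a linearly elastic bar under uniaxial load, so epsilon_lateral = -nu·epsilon_axial.
Substitute:
  epsilon_lateral = -(0.3 × 0.00151)
  epsilon_lateral = -0.000453
Final answer: epsilon_lateral = -0.000453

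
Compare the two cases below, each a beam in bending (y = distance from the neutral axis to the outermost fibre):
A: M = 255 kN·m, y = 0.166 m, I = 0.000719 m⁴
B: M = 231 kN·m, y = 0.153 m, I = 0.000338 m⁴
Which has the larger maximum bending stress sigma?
Model: a beam in bending (y = distance from the neutral axis to the outermost fibre), so sigma = (M·y) / I (SI units).
  A: sigma = (255000 × 0.166) / 0.000719 = 5.887 × 10⁷ Pa = 58.87 MPa
  B: sigma = (231000 × 0.153) / 0.000338 = 1.046 × 10⁸ Pa = 104.6 MPa
104.6 MPa > 58.87 MPa, so B is larger.
Final answer: B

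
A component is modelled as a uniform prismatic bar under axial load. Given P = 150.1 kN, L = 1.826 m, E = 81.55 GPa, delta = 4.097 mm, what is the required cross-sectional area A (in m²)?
Model: a uniform prismatic bar under axial load, so delta = (P·L) / (A·E).
Solve for A: A = (P·L) / (delta·E).
Convert to SI units:
  P = 150.1 kN = 150100 N
  E = 81.55 GPa = 8.155 × 10¹⁰ Pa
  delta = 4.097 mm = 0.004097 m
Substitute:
  A = (150100 × 1.826) / (0.004097 × (8.155 × 10¹⁰))
  A = 0.0008203 m²
Final answer: A = 0.0008203 m²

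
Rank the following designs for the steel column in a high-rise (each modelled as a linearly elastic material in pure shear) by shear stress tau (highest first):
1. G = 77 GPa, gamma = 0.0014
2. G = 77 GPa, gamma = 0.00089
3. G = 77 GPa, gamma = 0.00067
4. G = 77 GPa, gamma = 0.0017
Model: a linearly elastic material in pure shear, so tau = G·gamma (SI units).
  Case 1: tau = (7.7 × 10¹⁰) × 0.0014 = 1.078 × 10⁸ Pa = 107.8 MPa
  Case 2: tau = (7.7 × 10¹⁰) × 0.00089 = 6.853 × 10⁷ Pa = 68.53 MPa
  Case 3: tau = (7.7 × 10¹⁰) × 0.00067 = 5.159 × 10⁷ Pa = 51.59 MPa
  Case 4: tau = (7.7 × 10¹⁰) × 0.0017 = 1.309 × 10⁸ Pa = 130.9 MPa
Ordering: 130.9 MPa (case 4) > 107.8 MPa (case 1) > 68.53 MPa (case 2) > 51.59 MPa (case 3)
Final answer: 4, 1, 2, 3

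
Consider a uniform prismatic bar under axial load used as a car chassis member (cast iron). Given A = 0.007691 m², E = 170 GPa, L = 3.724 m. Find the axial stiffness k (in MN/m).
Model: a uniform prismatic bar under axial load, so k = (A·E) / L.
Convert to SI units:
  E = 170 GPa = 1.7 × 10¹¹ Pa
Substitute:
  k = (0.007691 × (1.7 × 10¹¹)) / 3.724
  k = 3.511 × 10⁸ N/m
Convert: k = 3.511 × 10⁸ N/m = 351.1 MN/m
Final answer: k = 351.1 MN/m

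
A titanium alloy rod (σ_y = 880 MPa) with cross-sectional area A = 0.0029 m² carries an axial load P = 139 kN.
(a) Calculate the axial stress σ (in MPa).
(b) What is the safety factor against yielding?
(a) Axial stress σ = P/A. Convert P = 139 kN = 139000 N.
  σ = 139000 / 0.0029 = 4.793 × 10⁷ Pa = 47.93 MPa
(b) Safety factor SF = σ_y/σ = 880 / 47.93 = 18.36
Final answer: (a) σ = 47.93 MPa, (b) SF = 18.36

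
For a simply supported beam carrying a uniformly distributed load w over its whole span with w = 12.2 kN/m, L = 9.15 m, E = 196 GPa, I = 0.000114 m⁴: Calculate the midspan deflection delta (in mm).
Model: a simply supported beam carrying a uniformly distributed load w over its whole span, so delta = (5·w·L^4) / (384·E·I).
Convert to SI units:
  w = 12.2 kN/m = 12200 N/m
  E = 196 GPa = 1.96 × 10¹¹ Pa
Substitute:
  delta = (5 × 12200 × 9.15^4) / (384 × (1.96 × 10¹¹) × 0.000114)
  delta = 0.04983 m
Convert: delta = 0.04983 m = 49.83 mm
Final answer: delta = 49.83 mm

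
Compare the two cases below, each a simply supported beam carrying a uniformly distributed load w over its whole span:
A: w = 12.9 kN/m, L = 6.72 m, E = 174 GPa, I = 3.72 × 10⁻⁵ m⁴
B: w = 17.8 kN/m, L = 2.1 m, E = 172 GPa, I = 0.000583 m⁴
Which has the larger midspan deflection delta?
Model: a simply supported beam carrying a uniformly distributed load w over its whole span, so delta = (5·w·L^4) / (384·E·I) (SI units).
  A: delta = (5 × 12900 × 6.72^4) / (384 × (1.74 × 10¹¹) × (3.72 × 10⁻⁵)) = 0.05292 m = 52.92 mm
  B: delta = (5 × 17800 × 2.1^4) / (384 × (1.72 × 10¹¹) × 0.000583) = 4.495 × 10⁻⁵ m = 0.04495 mm
52.92 mm > 0.04495 mm, so A is larger.
Final answer: A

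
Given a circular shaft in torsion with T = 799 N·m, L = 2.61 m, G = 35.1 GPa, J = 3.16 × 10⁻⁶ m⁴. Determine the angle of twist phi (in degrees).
Model: a circular shaft in torsion, so phi = (T·L) / (G·J).
Convert to SI units:
  G = 35.1 GPa = 3.51 × 10¹⁰ Pa
Substitute:
  phi = (799 × 2.61) / ((3.51 × 10¹⁰) × (3.16 × 10⁻⁶))
  phi = 0.0188 rad
Convert to degrees: phi = 0.0188 × 180/π = 1.077°
Final answer: phi = 1.077°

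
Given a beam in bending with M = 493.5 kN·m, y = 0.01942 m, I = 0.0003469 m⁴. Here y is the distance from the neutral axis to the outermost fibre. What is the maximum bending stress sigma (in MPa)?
Model: a beam in bending, so sigma = (M·y) / I.
Convert to SI units:
  M = 493.5 kN·m = 493500 N·m
Substitute:
  sigma = (493500 × 0.01942) / 0.0003469
  sigma = 2.763 × 10⁷ Pa
Convert: sigma = 2.763 × 10⁷ Pa = 27.63 MPa
Final answer: sigma = 27.63 MPa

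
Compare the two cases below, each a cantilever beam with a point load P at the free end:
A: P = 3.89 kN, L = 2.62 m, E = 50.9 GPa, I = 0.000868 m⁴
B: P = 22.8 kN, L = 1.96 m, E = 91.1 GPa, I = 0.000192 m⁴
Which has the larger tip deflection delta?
Model: a cantilever beam with a point load P at the free end, so delta = (P·L^3) / (3·E·I) (SI units).
  A: delta = (3890 × 2.62^3) / (3 × (5.09 × 10¹⁰) × 0.000868) = 0.0005278 m = 0.5278 mm
  B: delta = (22800 × 1.96^3) / (3 × (9.11 × 10¹⁰) × 0.000192) = 0.003272 m = 3.272 mm
3.272 mm > 0.5278 mm, so B is larger.
Final answer: B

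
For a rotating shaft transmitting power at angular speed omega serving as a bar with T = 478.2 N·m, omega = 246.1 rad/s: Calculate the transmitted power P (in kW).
Model: a rotating shaft transmitting power at angular speed omega, so P = T·omega.
Substitute:
  P = 478.2 × 246.1
  P = 117700 W
Convert: P = 117700 W = 117.7 kW
Final answer: P = 117.7 kW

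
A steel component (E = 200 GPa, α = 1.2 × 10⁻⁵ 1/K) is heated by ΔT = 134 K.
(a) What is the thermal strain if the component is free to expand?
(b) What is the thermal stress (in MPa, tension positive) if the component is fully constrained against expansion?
(a) Free thermal strain ε_th = α·ΔT = (1.2 × 10⁻⁵) × 134 = 0.001608
(b) Fully constrained, the expansion is suppressed, so σ = -E·α·ΔT. Convert E = 200 GPa = 2 × 10¹¹ Pa.
  σ = -(2 × 10¹¹) × (1.2 × 10⁻⁵) × 134 = -3.216 × 10⁸ Pa = -321.6 MPa (compressive)
Final answer: (a) ε_th = 0.001608, (b) σ = -321.6 MPa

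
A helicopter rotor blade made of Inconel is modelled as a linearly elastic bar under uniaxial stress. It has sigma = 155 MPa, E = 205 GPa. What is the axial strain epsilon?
Model: a linearly elastic bar under uniaxial stress, so epsilon = sigma / E.
Convert to SI units:
  sigma = 155 MPa = 1.55 × 10⁸ Pa
  E = 205 GPa = 2.05 × 10¹¹ Pa
Substitute:
  epsilon = (1.55 × 10⁸) / (2.05 × 10¹¹)
  epsilon = 0.0007561
Final answer: epsilon = 0.0007561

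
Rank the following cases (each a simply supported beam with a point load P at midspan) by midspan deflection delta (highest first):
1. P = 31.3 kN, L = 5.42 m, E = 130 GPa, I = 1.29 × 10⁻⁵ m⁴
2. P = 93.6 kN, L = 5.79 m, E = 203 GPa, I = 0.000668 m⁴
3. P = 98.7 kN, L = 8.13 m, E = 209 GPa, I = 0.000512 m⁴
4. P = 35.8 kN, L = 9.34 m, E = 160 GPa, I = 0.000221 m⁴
Model: a simply supported beam with a point load P at midspan, so delta = (P·L^3) / (48·E·I) (SI units).
  Case 1: delta = (31300 × 5.42^3) / (48 × (1.3 × 10¹¹) × (1.29 × 10⁻⁵)) = 0.06191 m = 61.91 mm
  Case 2: delta = (93600 × 5.79^3) / (48 × (2.03 × 10¹¹) × 0.000668) = 0.002791 m = 2.791 mm
  Case 3: delta = (98700 × 8.13^3) / (48 × (2.09 × 10¹¹) × 0.000512) = 0.01033 m = 10.33 mm
  Case 4: delta = (35800 × 9.34^3) / (48 × (1.6 × 10¹¹) × 0.000221) = 0.01719 m = 17.19 mm
Ordering: 61.91 mm (case 1) > 17.19 mm (case 4) > 10.33 mm (case 3) > 2.791 mm (case 2)
Final answer: 1, 4, 3, 2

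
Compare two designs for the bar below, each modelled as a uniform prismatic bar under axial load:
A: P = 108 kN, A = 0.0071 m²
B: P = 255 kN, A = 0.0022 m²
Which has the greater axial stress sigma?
Model: a uniform prismatic bar under axial load, so sigma = P / A (SI units).
  A: sigma = 108000 / 0.0071 = 1.521 × 10⁷ Pa = 15.21 MPa
  B: sigma = 255000 / 0.0022 = 1.159 × 10⁸ Pa = 115.9 MPa
115.9 MPa > 15.21 MPa, so B is larger.
Final answer: B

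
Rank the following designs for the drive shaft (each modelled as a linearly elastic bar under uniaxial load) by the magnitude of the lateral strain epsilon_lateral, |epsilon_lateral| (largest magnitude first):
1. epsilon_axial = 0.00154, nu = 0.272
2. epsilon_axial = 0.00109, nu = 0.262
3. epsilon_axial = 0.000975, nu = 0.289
Model: a linearly elastic bar under uniaxial load, so epsilon_lateral = -nu·epsilon_axial (SI units).
  Case 1: epsilon_lateral = -(0.272 × 0.00154) = -0.0004189
  Case 2: epsilon_lateral = -(0.262 × 0.00109) = -0.0002856
  Case 3: epsilon_lateral = -(0.289 × 0.000975) = -0.0002818
Ordering by |epsilon_lateral|: 0.0004189 (case 1) > 0.0002856 (case 2) > 0.0002818 (case 3)
Final answer: 1, 2, 3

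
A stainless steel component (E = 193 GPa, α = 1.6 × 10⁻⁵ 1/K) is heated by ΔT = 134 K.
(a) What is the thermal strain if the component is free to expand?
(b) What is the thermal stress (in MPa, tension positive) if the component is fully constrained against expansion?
(a) Free thermal strain ε_th = α·ΔT = (1.6 × 10⁻⁵) × 134 = 0.002144
(b) Fully constrained, the expansion is suppressed, so σ = -E·α·ΔT. Convert E = 193 GPa = 1.93 × 10¹¹ Pa.
  σ = -(1.93 × 10¹¹) × (1.6 × 10⁻⁵) × 134 = -4.138 × 10⁸ Pa = -413.8 MPa (compressive)
Final answer: (a) ε_th = 0.002144, (b) σ = -413.8 MPa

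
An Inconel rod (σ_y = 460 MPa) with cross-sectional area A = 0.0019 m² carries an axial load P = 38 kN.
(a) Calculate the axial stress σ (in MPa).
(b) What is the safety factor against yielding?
(a) Axial stress σ = P/A. Convert P = 38 kN = 38000 N.
  σ = 38000 / 0.0019 = 2 × 10⁷ Pa = 20 MPa
(b) Safety factor SF = σ_y/σ = 460 / 20 = 23
Final answer: (a) σ = 20 MPa, (b) SF = 23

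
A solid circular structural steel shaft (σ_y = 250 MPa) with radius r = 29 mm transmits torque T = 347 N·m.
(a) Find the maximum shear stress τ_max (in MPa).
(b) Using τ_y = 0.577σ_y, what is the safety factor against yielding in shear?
(a) For a solid circular shaft, τ_max = T·r/J with J = π·r^4/2, i.e. τ_max = 2·T / (π·r^3). Convert r = 29 mm = 0.029 m.
  τ_max = (2 × 347) / (π × 0.029^3) = 9.058 × 10⁶ Pa = 9.058 MPa
(b) τ_y = 0.577 × 250 = 144.25 MPa
  SF = τ_y/τ_max = 144.25 / 9.058 = 15.93
Final answer: (a) τ_max = 9.058 MPa, (b) SF = 15.93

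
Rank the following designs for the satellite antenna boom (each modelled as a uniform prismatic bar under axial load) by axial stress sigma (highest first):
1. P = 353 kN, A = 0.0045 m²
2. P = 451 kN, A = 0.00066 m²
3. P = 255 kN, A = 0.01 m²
Model: a uniform prismatic bar under axial load, so sigma = P / A (SI units).
  Case 1: sigma = 353000 / 0.0045 = 7.844 × 10⁷ Pa = 78.44 MPa
  Case 2: sigma = 451000 / 0.00066 = 6.833 × 10⁸ Pa = 683.3 MPa
  Case 3: sigma = 255000 / 0.01 = 2.55 × 10⁷ Pa = 25.5 MPa
Ordering: 683.3 MPa (case 2) > 78.44 MPa (case 1) > 25.5 MPa (case 3)
Final answer: 2, 1, 3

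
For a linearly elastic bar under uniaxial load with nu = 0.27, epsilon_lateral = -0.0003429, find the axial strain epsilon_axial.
Model: a linearly elastic bar under uniaxial load, so epsilon_lateral = -nu·epsilon_axial.
Solve for epsilon_axial: epsilon_axial = -epsilon_lateral / nu.
Substitute:
  epsilon_axial = -(-0.0003429) / 0.27
  epsilon_axial = 0.00127
Final answer: epsilon_axial = 0.00127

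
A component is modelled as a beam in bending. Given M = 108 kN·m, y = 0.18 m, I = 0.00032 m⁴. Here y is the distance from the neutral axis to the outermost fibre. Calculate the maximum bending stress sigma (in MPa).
Model: a beam in bending, so sigma = (M·y) / I.
Convert to SI units:
  M = 108 kN·m = 108000 N·m
Substitute:
  sigma = (108000 × 0.18) / 0.00032
  sigma = 6.075 × 10⁷ Pa
Convert: sigma = 6.075 × 10⁷ Pa = 60.75 MPa
Final answer: sigma = 60.75 MPa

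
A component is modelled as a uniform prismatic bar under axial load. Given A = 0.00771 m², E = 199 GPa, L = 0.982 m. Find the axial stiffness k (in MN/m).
Model: a uniform prismatic bar under axial load, so k = (A·E) / L.
Convert to SI units:
  E = 199 GPa = 1.99 × 10¹¹ Pa
Substitute:
  k = (0.00771 × (1.99 × 10¹¹)) / 0.982
  k = 1.562 × 10⁹ N/m
Convert: k = 1.562 × 10⁹ N/m = 1562 MN/m
Final answer: k = 1562 MN/m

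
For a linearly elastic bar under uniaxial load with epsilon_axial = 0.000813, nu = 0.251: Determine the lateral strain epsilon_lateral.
Model: a linearly elastic bar under uniaxial load, so epsilon_lateral = -nu·epsilon_axial.
Substitute:
  epsilon_lateral = -(0.251 × 0.000813)
  epsilon_lateral = -0.0002041
Final answer: epsilon_lateral = -0.0002041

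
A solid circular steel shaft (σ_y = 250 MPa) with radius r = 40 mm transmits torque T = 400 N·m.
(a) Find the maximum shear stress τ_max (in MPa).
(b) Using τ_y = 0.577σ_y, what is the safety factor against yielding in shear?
(a) For a solid circular shaft, τ_max = T·r/J with J = π·r^4/2, i.e. τ_max = 2·T / (π·r^3). Convert r = 40 mm = 0.04 m.
  τ_max = (2 × 400) / (π × 0.04^3) = 3.979 × 10⁶ Pa = 3.979 MPa
(b) τ_y = 0.577 × 250 = 144.25 MPa
  SF = τ_y/τ_max = 144.25 / 3.979 = 36.25
Final answer: (a) τ_max = 3.979 MPa, (b) SF = 36.25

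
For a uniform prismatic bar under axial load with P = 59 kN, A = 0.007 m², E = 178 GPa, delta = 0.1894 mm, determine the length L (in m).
Model: a uniform prismatic bar under axial load, so delta = (P·L) / (A·E).
Solve for L: L = (delta·A·E) / P.
Convert to SI units:
  P = 59 kN = 59000 N
  E = 178 GPa = 1.78 × 10¹¹ Pa
  delta = 0.1894 mm = 0.0001894 m
Substitute:
  L = (0.0001894 × 0.007 × (1.78 × 10¹¹)) / 59000
  L = 4 m
Final answer: L = 4 m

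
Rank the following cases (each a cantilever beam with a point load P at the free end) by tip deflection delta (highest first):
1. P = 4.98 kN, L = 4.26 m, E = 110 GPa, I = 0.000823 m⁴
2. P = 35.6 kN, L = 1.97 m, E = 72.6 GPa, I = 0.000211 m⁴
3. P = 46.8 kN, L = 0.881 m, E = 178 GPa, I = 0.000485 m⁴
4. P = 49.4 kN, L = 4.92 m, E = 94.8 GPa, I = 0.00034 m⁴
Model: a cantilever beam with a point load P at the free end, so delta = (P·L^3) / (3·E·I) (SI units).
  Case 1: delta = (4980 × 4.26^3) / (3 × (1.1 × 10¹¹) × 0.000823) = 0.001418 m = 1.418 mm
  Case 2: delta = (35600 × 1.97^3) / (3 × (7.26 × 10¹⁰) × 0.000211) = 0.005923 m = 5.923 mm
  Case 3: delta = (46800 × 0.881^3) / (3 × (1.78 × 10¹¹) × 0.000485) = 0.0001236 m = 0.1236 mm
  Case 4: delta = (49400 × 4.92^3) / (3 × (9.48 × 10¹⁰) × 0.00034) = 0.06084 m = 60.84 mm
Ordering: 60.84 mm (case 4) > 5.923 mm (case 2) > 1.418 mm (case 1) > 0.1236 mm (case 3)
Final answer: 4, 2, 1, 3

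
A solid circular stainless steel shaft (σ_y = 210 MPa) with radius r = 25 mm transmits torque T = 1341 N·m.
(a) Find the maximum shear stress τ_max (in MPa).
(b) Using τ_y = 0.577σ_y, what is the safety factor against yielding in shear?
(a) For a solid circular shaft, τ_max = T·r/J with J = π·r^4/2, i.e. τ_max = 2·T / (π·r^3). Convert r = 25 mm = 0.025 m.
  τ_max = (2 × 1341) / (π × 0.025^3) = 5.464 × 10⁷ Pa = 54.64 MPa
(b) τ_y = 0.577 × 210 = 121.17 MPa
  SF = τ_y/τ_max = 121.17 / 54.64 = 2.218
Final answer: (a) τ_max = 54.64 MPa, (b) SF = 2.218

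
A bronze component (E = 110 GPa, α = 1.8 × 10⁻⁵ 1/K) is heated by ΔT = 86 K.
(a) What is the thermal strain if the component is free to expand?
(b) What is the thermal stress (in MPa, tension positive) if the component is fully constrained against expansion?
(a) Free thermal strain ε_th = α·ΔT = (1.8 × 10⁻⁵) × 86 = 0.001548
(b) Fully constrained, the expansion is suppressed, so σ = -E·α·ΔT. Convert E = 110 GPa = 1.1 × 10¹¹ Pa.
  σ = -(1.1 × 10¹¹) × (1.8 × 10⁻⁵) × 86 = -1.703 × 10⁸ Pa = -170.3 MPa (compressive)
Final answer: (a) ε_th = 0.001548, (b) σ = -170.3 MPa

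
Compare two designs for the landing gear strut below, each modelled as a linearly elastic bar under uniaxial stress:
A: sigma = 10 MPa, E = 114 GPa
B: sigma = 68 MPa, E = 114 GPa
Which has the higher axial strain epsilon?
Model: a linearly elastic bar under uniaxial stress, so epsilon = sigma / E (SI units).
  A: epsilon = (1 × 10⁷) / (1.14 × 10¹¹) = 8.772 × 10⁻⁵
  B: epsilon = (6.8 × 10⁷) / (1.14 × 10¹¹) = 0.0005965
0.0005965 > 8.772 × 10⁻⁵, so B is larger.
Final answer: B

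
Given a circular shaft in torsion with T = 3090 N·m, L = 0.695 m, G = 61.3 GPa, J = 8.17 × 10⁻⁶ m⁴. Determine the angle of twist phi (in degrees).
Model: a circular shaft in torsion, so phi = (T·L) / (G·J).
Convert to SI units:
  G = 61.3 GPa = 6.13 × 10¹⁰ Pa
Substitute:
  phi = (3090 × 0.695) / ((6.13 × 10¹⁰) × (8.17 × 10⁻⁶))
  phi = 0.004288 rad
Convert to degrees: phi = 0.004288 × 180/π = 0.2457°
Final answer: phi = 0.2457°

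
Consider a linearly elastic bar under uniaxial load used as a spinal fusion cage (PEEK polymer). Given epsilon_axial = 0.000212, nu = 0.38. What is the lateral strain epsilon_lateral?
Model: a linearly elastic bar under uniaxial load, so epsilon_lateral = -nu·epsilon_axial.
Substitute:
  epsilon_lateral = -(0.38 × 0.000212)
  epsilon_lateral = -8.056 × 10⁻⁵
Final answer: epsilon_lateral = -8.056 × 10⁻⁵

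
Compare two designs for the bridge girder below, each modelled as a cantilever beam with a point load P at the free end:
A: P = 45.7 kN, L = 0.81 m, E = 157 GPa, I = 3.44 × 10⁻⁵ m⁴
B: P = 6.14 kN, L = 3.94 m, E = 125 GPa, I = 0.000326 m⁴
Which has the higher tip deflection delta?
Model: a cantilever beam with a point load P at the free end, so delta = (P·L^3) / (3·E·I) (SI units).
  A: delta = (45700 × 0.81^3) / (3 × (1.57 × 10¹¹) × (3.44 × 10⁻⁵)) = 0.001499 m = 1.499 mm
  B: delta = (6140 × 3.94^3) / (3 × (1.25 × 10¹¹) × 0.000326) = 0.003072 m = 3.072 mm
3.072 mm > 1.499 mm, so B is larger.
Final answer: B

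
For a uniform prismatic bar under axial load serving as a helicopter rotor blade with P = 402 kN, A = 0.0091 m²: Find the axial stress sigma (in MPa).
Model: a uniform prismatic bar under axial load, so sigma = P / A.
Convert to SI units:
  P = 402 kN = 402000 N
Substitute:
  sigma = 402000 / 0.0091
  sigma = 4.418 × 10⁷ Pa
Convert: sigma = 4.418 × 10⁷ Pa = 44.18 MPa
Final answer: sigma = 44.18 MPa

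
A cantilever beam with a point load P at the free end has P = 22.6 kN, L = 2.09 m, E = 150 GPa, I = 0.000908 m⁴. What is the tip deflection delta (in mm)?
Model: a cantilever beam with a point load P at the free end, so delta = (P·L^3) / (3·E·I).
Convert to SI units:
  P = 22.6 kN = 22600 N
  E = 150 GPa = 1.5 × 10¹¹ Pa
Substitute:
  delta = (22600 × 2.09^3) / (3 × (1.5 × 10¹¹) × 0.000908)
  delta = 0.000505 m
Convert: delta = 0.000505 m = 0.505 mm
Final answer: delta = 0.505 mm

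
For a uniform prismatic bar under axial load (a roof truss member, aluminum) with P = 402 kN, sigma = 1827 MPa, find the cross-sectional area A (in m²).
Model: a uniform prismatic bar under axial load, so sigma = P / A.
Solve for A: A = P / sigma.
Convert to SI units:
  P = 402 kN = 402000 N
  sigma = 1827 MPa = 1.827 × 10⁹ Pa
Substitute:
  A = 402000 / (1.827 × 10⁹)
  A = 0.00022 m²
Final answer: A = 0.00022 m²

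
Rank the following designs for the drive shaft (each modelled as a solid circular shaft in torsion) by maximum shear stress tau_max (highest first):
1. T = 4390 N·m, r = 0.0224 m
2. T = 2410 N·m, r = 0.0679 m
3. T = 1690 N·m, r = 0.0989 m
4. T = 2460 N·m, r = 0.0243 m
Model: a solid circular shaft in torsion, so tau_max = (2·T) / (π·r^3) (SI units).
  Case 1: tau_max = (2 × 4390) / (π × 0.0224^3) = 2.487 × 10⁸ Pa = 248.7 MPa
  Case 2: tau_max = (2 × 2410) / (π × 0.0679^3) = 4.901 × 10⁶ Pa = 4.901 MPa
  Case 3: tau_max = (2 × 1690) / (π × 0.0989^3) = 1.112 × 10⁶ Pa = 1.112 MPa
  Case 4: tau_max = (2 × 2460) / (π × 0.0243^3) = 1.091 × 10⁸ Pa = 109.1 MPa
Ordering: 248.7 MPa (case 1) > 109.1 MPa (case 4) > 4.901 MPa (case 2) > 1.112 MPa (case 3)
Final answer: 1, 4, 2, 3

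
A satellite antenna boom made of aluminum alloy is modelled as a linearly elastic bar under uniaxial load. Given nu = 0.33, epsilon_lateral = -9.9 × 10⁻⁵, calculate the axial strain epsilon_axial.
Model: a linearly elastic bar under uniaxial load, so epsilon_lateral = -nu·epsilon_axial.
Solve for epsilon_axial: epsilon_axial = -epsilon_lateral / nu.
Substitute:
  epsilon_axial = -(-9.9 × 10⁻⁵) / 0.33
  epsilon_axial = 0.0003
Final answer: epsilon_axial = 0.0003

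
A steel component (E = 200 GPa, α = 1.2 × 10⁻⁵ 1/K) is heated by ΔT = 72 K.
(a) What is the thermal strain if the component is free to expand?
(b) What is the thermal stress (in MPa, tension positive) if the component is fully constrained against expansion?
(a) Free thermal strain ε_th = α·ΔT = (1.2 × 10⁻⁵) × 72 = 0.000864
(b) Fully constrained, the expansion is suppressed, so σ = -E·α·ΔT. Convert E = 200 GPa = 2 × 10¹¹ Pa.
  σ = -(2 × 10¹¹) × (1.2 × 10⁻⁵) × 72 = -1.728 × 10⁸ Pa = -172.8 MPa (compressive)
Final answer: (a) ε_th = 0.000864, (b) σ = -172.8 MPa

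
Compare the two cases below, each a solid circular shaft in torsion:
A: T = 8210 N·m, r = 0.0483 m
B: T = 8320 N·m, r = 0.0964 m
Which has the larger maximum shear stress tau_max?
Model: a solid circular shaft in torsion, so tau_max = (2·T) / (π·r^3) (SI units).
  A: tau_max = (2 × 8210) / (π × 0.0483^3) = 4.639 × 10⁷ Pa = 46.39 MPa
  B: tau_max = (2 × 8320) / (π × 0.0964^3) = 5.913 × 10⁶ Pa = 5.913 MPa
46.39 MPa > 5.913 MPa, so A is larger.
Final answer: A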